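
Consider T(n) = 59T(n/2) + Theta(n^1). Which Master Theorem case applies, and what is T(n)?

Master Theorem for T(n) = 59T(n/2) + O(n^1):

a = 59, b = 2, c = 1
log_b(a) = log_2(59) = 5.8826

Case 1: c = 1 < log_2(59) = 5.8826
T(n) = O(n^(log_2 59))

For T(n) = 59T(n/2) + O(n^1): log_2(59) = 5.8826. This is Case 1 of the Master Theorem (c < log_b(a), work dominated by leaves), giving O(n^(log_2 59)).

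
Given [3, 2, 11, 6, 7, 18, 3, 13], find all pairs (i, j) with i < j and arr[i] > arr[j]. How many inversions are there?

Finding inversions in [3, 2, 11, 6, 7, 18, 3, 13]:

(0, 1): arr[0]=3 > arr[1]=2
(2, 3): arr[2]=11 > arr[3]=6
(2, 4): arr[2]=11 > arr[4]=7
(2, 6): arr[2]=11 > arr[6]=3
(3, 6): arr[3]=6 > arr[6]=3
(4, 6): arr[4]=7 > arr[6]=3
(5, 6): arr[5]=18 > arr[6]=3
(5, 7): arr[5]=18 > arr[7]=13

Total inversions: 8

The array has 8 inversion(s): (0,1), (2,3), (2,4), (2,6), (3,6), (4,6), (5,6), (5,7). Each pair (i,j) satisfies i < j and arr[i] > arr[j].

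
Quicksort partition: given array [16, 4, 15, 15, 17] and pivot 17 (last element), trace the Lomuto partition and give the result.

Lomuto partition with pivot = 17:

Initial array: [16, 4, 15, 15, 17]

arr[0]=16 <= 17: swap with position 0, array becomes [16, 4, 15, 15, 17]
arr[1]=4 <= 17: swap with position 1, array becomes [16, 4, 15, 15, 17]
arr[2]=15 <= 17: swap with position 2, array becomes [16, 4, 15, 15, 17]
arr[3]=15 <= 17: swap with position 3, array becomes [16, 4, 15, 15, 17]

Place pivot at position 4: [16, 4, 15, 15, 17]
Pivot position: 4

After partitioning with pivot 17, the array becomes [16, 4, 15, 15, 17]. The pivot is placed at index 4. All elements to the left of the pivot are <= 17, and all elements to the right are > 17.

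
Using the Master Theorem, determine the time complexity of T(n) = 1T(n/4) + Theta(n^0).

Master Theorem for T(n) = 1T(n/4) + O(n^0):

a = 1, b = 4, c = 0
log_b(a) = log_4(1) = 0.0000

Case 2: c = 0 = log_4(1) = 0.0000
T(n) = O(n^0 log n) = O(log n)

For T(n) = 1T(n/4) + O(n^0): log_4(1) = 0.0000. This is Case 2 of the Master Theorem (c = log_b(a), equal work at all levels), giving O(log n).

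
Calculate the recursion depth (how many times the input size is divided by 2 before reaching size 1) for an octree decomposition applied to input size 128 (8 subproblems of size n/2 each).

For divide and conquer with division factor 2:

Problem sizes at each level:
Level 0: 128
Level 1: 64
Level 2: 32
Level 3: 16
Level 4: 8
Level 5: 4
Level 6: 2
Level 7: 1

The root is level 0 and the size-1 base case is level 7 (the tree spans levels 0 through 7, i.e. 8 levels counting the root), so the depth is the number of divisions: log_2(128) = 7

The recursion tree depth is log_2(128) = 7. At each level, the problem size is divided by 2, so it takes 7 divisions to reduce to a base case of size 1. The algorithm makes 8 recursive calls at each level.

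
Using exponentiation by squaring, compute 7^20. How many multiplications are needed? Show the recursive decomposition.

Computing 7^20 by squaring (build up from 7^1; each line after the first costs one multiplication):

7^1 = 7
7^2 = (7^1)^2 = 7^2 = 49
7^4 = (7^2)^2 = 49^2 = 2401
7^5 = 7 * 7^4 = 7 * 2401 = 16807
7^10 = (7^5)^2 = 16807^2 = 282475249
7^20 = (7^10)^2 = 282475249^2 = 79792266297612001

Result: 79792266297612001
Multiplications needed: 5 (5 lines after 7^1)

7^20 = 79792266297612001. Using exponentiation by squaring, this requires 5 multiplications. The key idea: if the exponent is even, square the half-power; if odd, multiply by the base once.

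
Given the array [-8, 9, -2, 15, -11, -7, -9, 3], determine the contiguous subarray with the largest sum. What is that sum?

Using Kadane's algorithm on [-8, 9, -2, 15, -11, -7, -9, 3]:

Scanning through the array:
Position 1 (value 9): max_ending_here = 9, max_so_far = 9
Position 2 (value -2): max_ending_here = 7, max_so_far = 9
Position 3 (value 15): max_ending_here = 22, max_so_far = 22
Position 4 (value -11): max_ending_here = 11, max_so_far = 22
Position 5 (value -7): max_ending_here = 4, max_so_far = 22
Position 6 (value -9): max_ending_here = -5, max_so_far = 22
Position 7 (value 3): max_ending_here = 3, max_so_far = 22

Maximum subarray: [9, -2, 15]
Maximum sum: 22

The maximum subarray is [9, -2, 15] with sum 22. This subarray runs from index 1 to index 3.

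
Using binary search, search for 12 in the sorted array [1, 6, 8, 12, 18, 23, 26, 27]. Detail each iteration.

Binary search for 12 in [1, 6, 8, 12, 18, 23, 26, 27]:

lo=0, hi=7, mid=3, arr[mid]=12 -> Found target at index 3!

Binary search finds 12 at index 3 after 1 comparisons. The search repeatedly halves the search space by comparing with the middle element.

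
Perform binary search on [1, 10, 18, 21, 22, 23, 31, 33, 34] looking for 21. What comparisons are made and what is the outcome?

Binary search for 21 in [1, 10, 18, 21, 22, 23, 31, 33, 34]:

lo=0, hi=8, mid=4, arr[mid]=22 -> 22 > 21, search left half
lo=0, hi=3, mid=1, arr[mid]=10 -> 10 < 21, search right half
lo=2, hi=3, mid=2, arr[mid]=18 -> 18 < 21, search right half
lo=3, hi=3, mid=3, arr[mid]=21 -> Found target at index 3!

Binary search finds 21 at index 3 after 4 comparisons. The search repeatedly halves the search space by comparing with the middle element.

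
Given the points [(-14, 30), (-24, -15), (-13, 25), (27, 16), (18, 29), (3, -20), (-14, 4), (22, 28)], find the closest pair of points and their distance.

Computing all pairwise distances among 8 points:

d((-14, 30), (-24, -15)) = 46.0977
d((-14, 30), (-13, 25)) = 5.099
d((-14, 30), (27, 16)) = 43.3244
d((-14, 30), (18, 29)) = 32.0156
d((-14, 30), (3, -20)) = 52.811
d((-14, 30), (-14, 4)) = 26.0
d((-14, 30), (22, 28)) = 36.0555
d((-24, -15), (-13, 25)) = 41.4849
d((-24, -15), (27, 16)) = 59.6825
d((-24, -15), (18, 29)) = 60.8276
d((-24, -15), (3, -20)) = 27.4591
d((-24, -15), (-14, 4)) = 21.4709
d((-24, -15), (22, 28)) = 62.9682
d((-13, 25), (27, 16)) = 41.0
d((-13, 25), (18, 29)) = 31.257
d((-13, 25), (3, -20)) = 47.7598
d((-13, 25), (-14, 4)) = 21.0238
d((-13, 25), (22, 28)) = 35.1283
d((27, 16), (18, 29)) = 15.8114
d((27, 16), (3, -20)) = 43.2666
d((27, 16), (-14, 4)) = 42.72
d((27, 16), (22, 28)) = 13.0
d((18, 29), (3, -20)) = 51.2445
d((18, 29), (-14, 4)) = 40.6079
d((18, 29), (22, 28)) = 4.1231 <-- minimum
d((3, -20), (-14, 4)) = 29.4109
d((3, -20), (22, 28)) = 51.6236
d((-14, 4), (22, 28)) = 43.2666

Closest pair: (18, 29) and (22, 28) with distance 4.1231

The closest pair is (18, 29) and (22, 28) with Euclidean distance 4.1231. For 8 points, brute-force pairwise comparison is shown above. For large n, the divide-and-conquer algorithm (sort by x, recurse on halves, check the dividing strip) achieves O(n log n).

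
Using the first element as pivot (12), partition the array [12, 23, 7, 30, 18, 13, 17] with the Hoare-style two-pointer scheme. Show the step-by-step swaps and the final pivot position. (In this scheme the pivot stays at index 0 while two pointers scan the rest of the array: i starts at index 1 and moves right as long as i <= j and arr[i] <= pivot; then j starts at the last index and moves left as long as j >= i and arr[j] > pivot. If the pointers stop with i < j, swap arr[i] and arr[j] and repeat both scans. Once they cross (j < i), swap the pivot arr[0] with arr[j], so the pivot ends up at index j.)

Hoare-style two-pointer partition with pivot = 12:

Initial array: [12, 23, 7, 30, 18, 13, 17]

Pointers start at i = 1, j = 6.
i stops at index 1 (arr[1]=23 > 12), j stops at index 2 (arr[2]=7 <= 12): swap arr[1] and arr[2], array becomes [12, 7, 23, 30, 18, 13, 17]
i ends at 2, j ends at 1: the pointers have crossed (j < i), so scanning stops.

Swap pivot arr[0] with arr[1] to place pivot at position 1: [7, 12, 23, 30, 18, 13, 17]
Pivot position: 1

After partitioning with pivot 12, the array becomes [7, 12, 23, 30, 18, 13, 17]. The pivot is placed at index 1. All elements to the left of the pivot are <= 12, and all elements to the right are > 12.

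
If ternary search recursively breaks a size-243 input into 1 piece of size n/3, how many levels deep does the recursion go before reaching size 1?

For divide and conquer with division factor 3:

Problem sizes at each level:
Level 0: 243
Level 1: 81
Level 2: 27
Level 3: 9
Level 4: 3
Level 5: 1

The root is level 0 and the size-1 base case is level 5 (the tree spans levels 0 through 5, i.e. 6 levels counting the root), so the depth is the number of divisions: log_3(243) = 5

The recursion tree depth is log_3(243) = 5. At each level, the problem size is divided by 3, so it takes 5 divisions to reduce to a base case of size 1. The algorithm makes 1 recursive call at each level.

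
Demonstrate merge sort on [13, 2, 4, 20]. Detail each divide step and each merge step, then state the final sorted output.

Merge sort trace:

Split: [13, 2, 4, 20] -> [13, 2] and [4, 20]
  Split: [13, 2] -> [13] and [2]
  Merge: [13] + [2] -> [2, 13]
  Split: [4, 20] -> [4] and [20]
  Merge: [4] + [20] -> [4, 20]
Merge: [2, 13] + [4, 20] -> [2, 4, 13, 20]

Final sorted array: [2, 4, 13, 20]

The merge sort proceeds by recursively splitting the array and merging sorted halves.
After all merges, the sorted array is [2, 4, 13, 20].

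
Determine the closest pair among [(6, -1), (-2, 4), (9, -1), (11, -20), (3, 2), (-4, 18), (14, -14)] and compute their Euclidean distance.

Computing all pairwise distances among 7 points:

d((6, -1), (-2, 4)) = 9.434
d((6, -1), (9, -1)) = 3.0 <-- minimum
d((6, -1), (11, -20)) = 19.6469
d((6, -1), (3, 2)) = 4.2426
d((6, -1), (-4, 18)) = 21.4709
d((6, -1), (14, -14)) = 15.2643
d((-2, 4), (9, -1)) = 12.083
d((-2, 4), (11, -20)) = 27.2947
d((-2, 4), (3, 2)) = 5.3852
d((-2, 4), (-4, 18)) = 14.1421
d((-2, 4), (14, -14)) = 24.0832
d((9, -1), (11, -20)) = 19.105
d((9, -1), (3, 2)) = 6.7082
d((9, -1), (-4, 18)) = 23.0217
d((9, -1), (14, -14)) = 13.9284
d((11, -20), (3, 2)) = 23.4094
d((11, -20), (-4, 18)) = 40.8534
d((11, -20), (14, -14)) = 6.7082
d((3, 2), (-4, 18)) = 17.4642
d((3, 2), (14, -14)) = 19.4165
d((-4, 18), (14, -14)) = 36.7151

Closest pair: (6, -1) and (9, -1) with distance 3.0

The closest pair is (6, -1) and (9, -1) with Euclidean distance 3.0. For 7 points, brute-force pairwise comparison is shown above. For large n, the divide-and-conquer algorithm (sort by x, recurse on halves, check the dividing strip) achieves O(n log n).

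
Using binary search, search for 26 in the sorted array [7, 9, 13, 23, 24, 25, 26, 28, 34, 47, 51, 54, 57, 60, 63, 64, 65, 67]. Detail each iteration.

Binary search for 26 in [7, 9, 13, 23, 24, 25, 26, 28, 34, 47, 51, 54, 57, 60, 63, 64, 65, 67]:

lo=0, hi=17, mid=8, arr[mid]=34 -> 34 > 26, search left half
lo=0, hi=7, mid=3, arr[mid]=23 -> 23 < 26, search right half
lo=4, hi=7, mid=5, arr[mid]=25 -> 25 < 26, search right half
lo=6, hi=7, mid=6, arr[mid]=26 -> Found target at index 6!

Binary search finds 26 at index 6 after 4 comparisons. The search repeatedly halves the search space by comparing with the middle element.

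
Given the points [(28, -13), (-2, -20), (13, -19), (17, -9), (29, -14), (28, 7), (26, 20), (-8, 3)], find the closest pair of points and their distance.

Computing all pairwise distances among 8 points:

d((28, -13), (-2, -20)) = 30.8058
d((28, -13), (13, -19)) = 16.1555
d((28, -13), (17, -9)) = 11.7047
d((28, -13), (29, -14)) = 1.4142 <-- minimum
d((28, -13), (28, 7)) = 20.0
d((28, -13), (26, 20)) = 33.0606
d((28, -13), (-8, 3)) = 39.3954
d((-2, -20), (13, -19)) = 15.0333
d((-2, -20), (17, -9)) = 21.9545
d((-2, -20), (29, -14)) = 31.5753
d((-2, -20), (28, 7)) = 40.3609
d((-2, -20), (26, 20)) = 48.8262
d((-2, -20), (-8, 3)) = 23.7697
d((13, -19), (17, -9)) = 10.7703
d((13, -19), (29, -14)) = 16.7631
d((13, -19), (28, 7)) = 30.0167
d((13, -19), (26, 20)) = 41.1096
d((13, -19), (-8, 3)) = 30.4138
d((17, -9), (29, -14)) = 13.0
d((17, -9), (28, 7)) = 19.4165
d((17, -9), (26, 20)) = 30.3645
d((17, -9), (-8, 3)) = 27.7308
d((29, -14), (28, 7)) = 21.0238
d((29, -14), (26, 20)) = 34.1321
d((29, -14), (-8, 3)) = 40.7185
d((28, 7), (26, 20)) = 13.1529
d((28, 7), (-8, 3)) = 36.2215
d((26, 20), (-8, 3)) = 38.0132

Closest pair: (28, -13) and (29, -14) with distance 1.4142

The closest pair is (28, -13) and (29, -14) with Euclidean distance 1.4142. For 8 points, brute-force pairwise comparison is shown above. For large n, the divide-and-conquer algorithm (sort by x, recurse on halves, check the dividing strip) achieves O(n log n).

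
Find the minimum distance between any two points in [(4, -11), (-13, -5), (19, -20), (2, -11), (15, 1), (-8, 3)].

Computing all pairwise distances among 6 points:

d((4, -11), (-13, -5)) = 18.0278
d((4, -11), (19, -20)) = 17.4929
d((4, -11), (2, -11)) = 2.0 <-- minimum
d((4, -11), (15, 1)) = 16.2788
d((4, -11), (-8, 3)) = 18.4391
d((-13, -5), (19, -20)) = 35.3412
d((-13, -5), (2, -11)) = 16.1555
d((-13, -5), (15, 1)) = 28.6356
d((-13, -5), (-8, 3)) = 9.434
d((19, -20), (2, -11)) = 19.2354
d((19, -20), (15, 1)) = 21.3776
d((19, -20), (-8, 3)) = 35.4683
d((2, -11), (15, 1)) = 17.6918
d((2, -11), (-8, 3)) = 17.2047
d((15, 1), (-8, 3)) = 23.0868

Closest pair: (4, -11) and (2, -11) with distance 2.0

The closest pair is (4, -11) and (2, -11) with Euclidean distance 2.0. For 6 points, brute-force pairwise comparison is shown above. For large n, the divide-and-conquer algorithm (sort by x, recurse on halves, check the dividing strip) achieves O(n log n).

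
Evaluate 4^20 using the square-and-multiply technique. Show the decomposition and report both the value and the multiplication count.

Computing 4^20 by squaring (build up from 4^1; each line after the first costs one multiplication):

4^1 = 4
4^2 = (4^1)^2 = 4^2 = 16
4^4 = (4^2)^2 = 16^2 = 256
4^5 = 4 * 4^4 = 4 * 256 = 1024
4^10 = (4^5)^2 = 1024^2 = 1048576
4^20 = (4^10)^2 = 1048576^2 = 1099511627776

Result: 1099511627776
Multiplications needed: 5 (5 lines after 4^1)

4^20 = 1099511627776. Using exponentiation by squaring, this requires 5 multiplications. The key idea: if the exponent is even, square the half-power; if odd, multiply by the base once.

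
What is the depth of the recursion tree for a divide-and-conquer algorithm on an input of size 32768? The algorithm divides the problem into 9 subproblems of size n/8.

For divide and conquer with division factor 8:

Problem sizes at each level:
Level 0: 32768
Level 1: 4096
Level 2: 512
Level 3: 64
Level 4: 8
Level 5: 1

The root is level 0 and the size-1 base case is level 5 (the tree spans levels 0 through 5, i.e. 6 levels counting the root), so the depth is the number of divisions: log_8(32768) = 5

The recursion tree depth is log_8(32768) = 5. At each level, the problem size is divided by 8, so it takes 5 divisions to reduce to a base case of size 1. The algorithm makes 9 recursive calls at each level.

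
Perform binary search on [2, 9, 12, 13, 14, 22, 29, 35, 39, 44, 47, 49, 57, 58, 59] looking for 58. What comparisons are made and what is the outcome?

Binary search for 58 in [2, 9, 12, 13, 14, 22, 29, 35, 39, 44, 47, 49, 57, 58, 59]:

lo=0, hi=14, mid=7, arr[mid]=35 -> 35 < 58, search right half
lo=8, hi=14, mid=11, arr[mid]=49 -> 49 < 58, search right half
lo=12, hi=14, mid=13, arr[mid]=58 -> Found target at index 13!

Binary search finds 58 at index 13 after 3 comparisons. The search repeatedly halves the search space by comparing with the middle element.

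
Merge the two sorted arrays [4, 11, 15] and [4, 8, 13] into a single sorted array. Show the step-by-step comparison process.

Merging process:

Compare 4 vs 4: take 4 from left. Merged: [4]
Compare 11 vs 4: take 4 from right. Merged: [4, 4]
Compare 11 vs 8: take 8 from right. Merged: [4, 4, 8]
Compare 11 vs 13: take 11 from left. Merged: [4, 4, 8, 11]
Compare 15 vs 13: take 13 from right. Merged: [4, 4, 8, 11, 13]
Append remaining from left: [15]. Merged: [4, 4, 8, 11, 13, 15]

Final merged array: [4, 4, 8, 11, 13, 15]
Total comparisons: 5

The merged array is [4, 4, 8, 11, 13, 15], requiring 5 comparisons. The merge step runs in O(n) time where n is the total number of elements.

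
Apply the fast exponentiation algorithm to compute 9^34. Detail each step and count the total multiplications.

Computing 9^34 by squaring (build up from 9^1; each line after the first costs one multiplication):

9^1 = 9
9^2 = (9^1)^2 = 9^2 = 81
9^4 = (9^2)^2 = 81^2 = 6561
9^8 = (9^4)^2 = 6561^2 = 43046721
9^16 = (9^8)^2 = 43046721^2 = 1853020188851841
9^17 = 9 * 9^16 = 9 * 1853020188851841 = 16677181699666569
9^34 = (9^17)^2 = 16677181699666569^2 = 278128389443693511257285776231761

Result: 278128389443693511257285776231761
Multiplications needed: 6 (6 lines after 9^1)

9^34 = 278128389443693511257285776231761. Using exponentiation by squaring, this requires 6 multiplications. The key idea: if the exponent is even, square the half-power; if odd, multiply by the base once.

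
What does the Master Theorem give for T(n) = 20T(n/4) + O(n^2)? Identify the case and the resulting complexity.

Master Theorem for T(n) = 20T(n/4) + O(n^2):

a = 20, b = 4, c = 2
log_b(a) = log_4(20) = 2.1610

Case 1: c = 2 < log_4(20) = 2.1610
T(n) = O(n^(log_4 20))

For T(n) = 20T(n/4) + O(n^2): log_4(20) = 2.1610. This is Case 1 of the Master Theorem (c < log_b(a), work dominated by leaves), giving O(n^(log_4 20)).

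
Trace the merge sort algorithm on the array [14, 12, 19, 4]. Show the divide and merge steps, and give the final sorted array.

Merge sort trace:

Split: [14, 12, 19, 4] -> [14, 12] and [19, 4]
  Split: [14, 12] -> [14] and [12]
  Merge: [14] + [12] -> [12, 14]
  Split: [19, 4] -> [19] and [4]
  Merge: [19] + [4] -> [4, 19]
Merge: [12, 14] + [4, 19] -> [4, 12, 14, 19]

Final sorted array: [4, 12, 14, 19]

The merge sort proceeds by recursively splitting the array and merging sorted halves.
After all merges, the sorted array is [4, 12, 14, 19].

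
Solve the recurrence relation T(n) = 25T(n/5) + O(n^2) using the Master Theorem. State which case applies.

Master Theorem for T(n) = 25T(n/5) + O(n^2):

a = 25, b = 5, c = 2
log_b(a) = log_5(25) = 2.0000

Case 2: c = 2 = log_5(25) = 2.0000
T(n) = O(n^2 log n) = O(n^2 log n)

For T(n) = 25T(n/5) + O(n^2): log_5(25) = 2.0000. This is Case 2 of the Master Theorem (c = log_b(a), equal work at all levels), giving O(n^2 log n).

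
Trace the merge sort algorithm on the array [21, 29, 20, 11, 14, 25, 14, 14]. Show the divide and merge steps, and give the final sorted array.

Merge sort trace:

Split: [21, 29, 20, 11, 14, 25, 14, 14] -> [21, 29, 20, 11] and [14, 25, 14, 14]
  Split: [21, 29, 20, 11] -> [21, 29] and [20, 11]
    Split: [21, 29] -> [21] and [29]
    Merge: [21] + [29] -> [21, 29]
    Split: [20, 11] -> [20] and [11]
    Merge: [20] + [11] -> [11, 20]
  Merge: [21, 29] + [11, 20] -> [11, 20, 21, 29]
  Split: [14, 25, 14, 14] -> [14, 25] and [14, 14]
    Split: [14, 25] -> [14] and [25]
    Merge: [14] + [25] -> [14, 25]
    Split: [14, 14] -> [14] and [14]
    Merge: [14] + [14] -> [14, 14]
  Merge: [14, 25] + [14, 14] -> [14, 14, 14, 25]
Merge: [11, 20, 21, 29] + [14, 14, 14, 25] -> [11, 14, 14, 14, 20, 21, 25, 29]

Final sorted array: [11, 14, 14, 14, 20, 21, 25, 29]

The merge sort proceeds by recursively splitting the array and merging sorted halves.
After all merges, the sorted array is [11, 14, 14, 14, 20, 21, 25, 29].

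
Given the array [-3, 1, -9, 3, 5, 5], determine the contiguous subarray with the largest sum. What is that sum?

Using Kadane's algorithm on [-3, 1, -9, 3, 5, 5]:

Scanning through the array:
Position 1 (value 1): max_ending_here = 1, max_so_far = 1
Position 2 (value -9): max_ending_here = -8, max_so_far = 1
Position 3 (value 3): max_ending_here = 3, max_so_far = 3
Position 4 (value 5): max_ending_here = 8, max_so_far = 8
Position 5 (value 5): max_ending_here = 13, max_so_far = 13

Maximum subarray: [3, 5, 5]
Maximum sum: 13

The maximum subarray is [3, 5, 5] with sum 13. This subarray runs from index 3 to index 5.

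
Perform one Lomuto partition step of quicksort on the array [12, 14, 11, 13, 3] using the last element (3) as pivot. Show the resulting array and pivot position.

Lomuto partition with pivot = 3:

Initial array: [12, 14, 11, 13, 3]

arr[0]=12 > 3: no swap
arr[1]=14 > 3: no swap
arr[2]=11 > 3: no swap
arr[3]=13 > 3: no swap

Place pivot at position 0: [3, 14, 11, 13, 12]
Pivot position: 0

After partitioning with pivot 3, the array becomes [3, 14, 11, 13, 12]. The pivot is placed at index 0. All elements to the left of the pivot are <= 3, and all elements to the right are > 3.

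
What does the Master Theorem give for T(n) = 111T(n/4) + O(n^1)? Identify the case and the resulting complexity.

Master Theorem for T(n) = 111T(n/4) + O(n^1):

a = 111, b = 4, c = 1
log_b(a) = log_4(111) = 3.3972

Case 1: c = 1 < log_4(111) = 3.3972
T(n) = O(n^(log_4 111))

For T(n) = 111T(n/4) + O(n^1): log_4(111) = 3.3972. This is Case 1 of the Master Theorem (c < log_b(a), work dominated by leaves), giving O(n^(log_4 111)).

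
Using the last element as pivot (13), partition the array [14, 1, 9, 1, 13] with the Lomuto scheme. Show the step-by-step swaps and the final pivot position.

Lomuto partition with pivot = 13:

Initial array: [14, 1, 9, 1, 13]

arr[0]=14 > 13: no swap
arr[1]=1 <= 13: swap with position 0, array becomes [1, 14, 9, 1, 13]
arr[2]=9 <= 13: swap with position 1, array becomes [1, 9, 14, 1, 13]
arr[3]=1 <= 13: swap with position 2, array becomes [1, 9, 1, 14, 13]

Place pivot at position 3: [1, 9, 1, 13, 14]
Pivot position: 3

After partitioning with pivot 13, the array becomes [1, 9, 1, 13, 14]. The pivot is placed at index 3. All elements to the left of the pivot are <= 13, and all elements to the right are > 13.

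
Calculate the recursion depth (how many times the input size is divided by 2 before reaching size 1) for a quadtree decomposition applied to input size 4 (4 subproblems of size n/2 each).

For divide and conquer with division factor 2:

Problem sizes at each level:
Level 0: 4
Level 1: 2
Level 2: 1

The root is level 0 and the size-1 base case is level 2 (the tree spans levels 0 through 2, i.e. 3 levels counting the root), so the depth is the number of divisions: log_2(4) = 2

The recursion tree depth is log_2(4) = 2. At each level, the problem size is divided by 2, so it takes 2 divisions to reduce to a base case of size 1. The algorithm makes 4 recursive calls at each level.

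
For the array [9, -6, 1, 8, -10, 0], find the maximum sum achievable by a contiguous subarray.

Using Kadane's algorithm on [9, -6, 1, 8, -10, 0]:

Scanning through the array:
Position 1 (value -6): max_ending_here = 3, max_so_far = 9
Position 2 (value 1): max_ending_here = 4, max_so_far = 9
Position 3 (value 8): max_ending_here = 12, max_so_far = 12
Position 4 (value -10): max_ending_here = 2, max_so_far = 12
Position 5 (value 0): max_ending_here = 2, max_so_far = 12

Maximum subarray: [9, -6, 1, 8]
Maximum sum: 12

The maximum subarray is [9, -6, 1, 8] with sum 12. This subarray runs from index 0 to index 3.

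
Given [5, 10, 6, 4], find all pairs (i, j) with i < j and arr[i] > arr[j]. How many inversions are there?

Finding inversions in [5, 10, 6, 4]:

(0, 3): arr[0]=5 > arr[3]=4
(1, 2): arr[1]=10 > arr[2]=6
(1, 3): arr[1]=10 > arr[3]=4
(2, 3): arr[2]=6 > arr[3]=4

Total inversions: 4

The array has 4 inversion(s): (0,3), (1,2), (1,3), (2,3). Each pair (i,j) satisfies i < j and arr[i] > arr[j].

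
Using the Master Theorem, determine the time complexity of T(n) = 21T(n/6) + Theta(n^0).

Master Theorem for T(n) = 21T(n/6) + O(n^0):

a = 21, b = 6, c = 0
log_b(a) = log_6(21) = 1.6992

Case 1: c = 0 < log_6(21) = 1.6992
T(n) = O(n^(log_6 21))

For T(n) = 21T(n/6) + O(n^0): log_6(21) = 1.6992. This is Case 1 of the Master Theorem (c < log_b(a), work dominated by leaves), giving O(n^(log_6 21)).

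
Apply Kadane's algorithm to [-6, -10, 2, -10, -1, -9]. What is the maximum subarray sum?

Using Kadane's algorithm on [-6, -10, 2, -10, -1, -9]:

Scanning through the array:
Position 1 (value -10): max_ending_here = -10, max_so_far = -6
Position 2 (value 2): max_ending_here = 2, max_so_far = 2
Position 3 (value -10): max_ending_here = -8, max_so_far = 2
Position 4 (value -1): max_ending_here = -1, max_so_far = 2
Position 5 (value -9): max_ending_here = -9, max_so_far = 2

Maximum subarray: [2]
Maximum sum: 2

The maximum subarray is [2] with sum 2. This subarray runs from index 2 to index 2.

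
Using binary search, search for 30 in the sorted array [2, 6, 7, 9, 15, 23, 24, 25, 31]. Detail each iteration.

Binary search for 30 in [2, 6, 7, 9, 15, 23, 24, 25, 31]:

lo=0, hi=8, mid=4, arr[mid]=15 -> 15 < 30, search right half
lo=5, hi=8, mid=6, arr[mid]=24 -> 24 < 30, search right half
lo=7, hi=8, mid=7, arr[mid]=25 -> 25 < 30, search right half
lo=8, hi=8, mid=8, arr[mid]=31 -> 31 > 30, search left half
lo=8 > hi=7, target 30 not found

Binary search determines that 30 is not in the array after 4 comparisons. The search space was exhausted without finding the target.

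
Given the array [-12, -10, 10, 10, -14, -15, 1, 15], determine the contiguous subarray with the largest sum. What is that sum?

Using Kadane's algorithm on [-12, -10, 10, 10, -14, -15, 1, 15]:

Scanning through the array:
Position 1 (value -10): max_ending_here = -10, max_so_far = -10
Position 2 (value 10): max_ending_here = 10, max_so_far = 10
Position 3 (value 10): max_ending_here = 20, max_so_far = 20
Position 4 (value -14): max_ending_here = 6, max_so_far = 20
Position 5 (value -15): max_ending_here = -9, max_so_far = 20
Position 6 (value 1): max_ending_here = 1, max_so_far = 20
Position 7 (value 15): max_ending_here = 16, max_so_far = 20

Maximum subarray: [10, 10]
Maximum sum: 20

The maximum subarray is [10, 10] with sum 20. This subarray runs from index 2 to index 3.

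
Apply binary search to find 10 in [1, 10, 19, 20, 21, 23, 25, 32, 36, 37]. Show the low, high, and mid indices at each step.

Binary search for 10 in [1, 10, 19, 20, 21, 23, 25, 32, 36, 37]:

lo=0, hi=9, mid=4, arr[mid]=21 -> 21 > 10, search left half
lo=0, hi=3, mid=1, arr[mid]=10 -> Found target at index 1!

Binary search finds 10 at index 1 after 2 comparisons. The search repeatedly halves the search space by comparing with the middle element.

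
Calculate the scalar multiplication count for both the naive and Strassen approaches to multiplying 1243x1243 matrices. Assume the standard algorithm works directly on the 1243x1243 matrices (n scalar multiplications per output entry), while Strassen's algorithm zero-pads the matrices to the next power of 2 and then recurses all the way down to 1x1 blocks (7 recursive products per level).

Matrix multiplication for 1243x1243 matrices:

Strassen's algorithm requires power-of-2 dimensions. Pad 1243x1243 to 2048x2048 (next power of 2).

Standard algorithm: 1243^3 = 1920495907 multiplications
Strassen's algorithm: 7^(log2(2048)) = 7^11 = 1977326743 multiplications
Difference: 1920495907 - 1977326743 = -56830836 (Strassen uses MORE here due to padding overhead — for small or just-over-power-of-2 n, padding can outweigh the per-level savings)

Standard: 1920495907 multiplications (1243^3). Strassen: 1977326743 multiplications (7^11, after padding to 2048x2048). Strassen reduces 8 recursive multiplications to 7 at each level.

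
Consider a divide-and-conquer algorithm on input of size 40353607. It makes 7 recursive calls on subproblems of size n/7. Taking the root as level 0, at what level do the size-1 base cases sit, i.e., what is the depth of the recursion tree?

For divide and conquer with division factor 7:

Problem sizes at each level:
Level 0: 40353607
Level 1: 5764801
Level 2: 823543
Level 3: 117649
Level 4: 16807
Level 5: 2401
Level 6: 343
Level 7: 49
Level 8: 7
Level 9: 1

The root is level 0 and the size-1 base case is level 9 (the tree spans levels 0 through 9, i.e. 10 levels counting the root), so the depth is the number of divisions: log_7(40353607) = 9

The recursion tree depth is log_7(40353607) = 9. At each level, the problem size is divided by 7, so it takes 9 divisions to reduce to a base case of size 1. The algorithm makes 7 recursive calls at each level.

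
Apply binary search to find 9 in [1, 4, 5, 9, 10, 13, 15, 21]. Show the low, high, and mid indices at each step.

Binary search for 9 in [1, 4, 5, 9, 10, 13, 15, 21]:

lo=0, hi=7, mid=3, arr[mid]=9 -> Found target at index 3!

Binary search finds 9 at index 3 after 1 comparisons. The search repeatedly halves the search space by comparing with the middle element.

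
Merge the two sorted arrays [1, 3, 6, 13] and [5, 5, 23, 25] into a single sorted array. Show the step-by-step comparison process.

Merging process:

Compare 1 vs 5: take 1 from left. Merged: [1]
Compare 3 vs 5: take 3 from left. Merged: [1, 3]
Compare 6 vs 5: take 5 from right. Merged: [1, 3, 5]
Compare 6 vs 5: take 5 from right. Merged: [1, 3, 5, 5]
Compare 6 vs 23: take 6 from left. Merged: [1, 3, 5, 5, 6]
Compare 13 vs 23: take 13 from left. Merged: [1, 3, 5, 5, 6, 13]
Append remaining from right: [23, 25]. Merged: [1, 3, 5, 5, 6, 13, 23, 25]

Final merged array: [1, 3, 5, 5, 6, 13, 23, 25]
Total comparisons: 6

The merged array is [1, 3, 5, 5, 6, 13, 23, 25], requiring 6 comparisons. The merge step runs in O(n) time where n is the total number of elements.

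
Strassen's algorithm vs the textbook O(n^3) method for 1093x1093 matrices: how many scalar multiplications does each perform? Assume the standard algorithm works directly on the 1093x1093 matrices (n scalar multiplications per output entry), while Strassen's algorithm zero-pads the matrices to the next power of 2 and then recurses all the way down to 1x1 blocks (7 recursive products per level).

Matrix multiplication for 1093x1093 matrices:

Strassen's algorithm requires power-of-2 dimensions. Pad 1093x1093 to 2048x2048 (next power of 2).

Standard algorithm: 1093^3 = 1305751357 multiplications
Strassen's algorithm: 7^(log2(2048)) = 7^11 = 1977326743 multiplications
Difference: 1305751357 - 1977326743 = -671575386 (Strassen uses MORE here due to padding overhead — for small or just-over-power-of-2 n, padding can outweigh the per-level savings)

Standard: 1305751357 multiplications (1093^3). Strassen: 1977326743 multiplications (7^11, after padding to 2048x2048). Strassen reduces 8 recursive multiplications to 7 at each level.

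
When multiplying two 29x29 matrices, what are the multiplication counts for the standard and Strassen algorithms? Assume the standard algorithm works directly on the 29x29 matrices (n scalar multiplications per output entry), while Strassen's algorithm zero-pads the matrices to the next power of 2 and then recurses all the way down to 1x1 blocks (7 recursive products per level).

Matrix multiplication for 29x29 matrices:

Strassen's algorithm requires power-of-2 dimensions. Pad 29x29 to 32x32 (next power of 2).

Standard algorithm: 29^3 = 24389 multiplications
Strassen's algorithm: 7^(log2(32)) = 7^5 = 16807 multiplications
Savings: 24389 - 16807 = 7582 multiplications

Standard: 24389 multiplications (29^3). Strassen: 16807 multiplications (7^5, after padding to 32x32). Strassen reduces 8 recursive multiplications to 7 at each level.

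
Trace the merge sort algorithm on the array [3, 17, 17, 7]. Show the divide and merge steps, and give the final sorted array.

Merge sort trace:

Split: [3, 17, 17, 7] -> [3, 17] and [17, 7]
  Split: [3, 17] -> [3] and [17]
  Merge: [3] + [17] -> [3, 17]
  Split: [17, 7] -> [17] and [7]
  Merge: [17] + [7] -> [7, 17]
Merge: [3, 17] + [7, 17] -> [3, 7, 17, 17]

Final sorted array: [3, 7, 17, 17]

The merge sort proceeds by recursively splitting the array and merging sorted halves.
After all merges, the sorted array is [3, 7, 17, 17].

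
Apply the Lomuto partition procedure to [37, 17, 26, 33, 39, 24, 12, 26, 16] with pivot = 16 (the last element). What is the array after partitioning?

Lomuto partition with pivot = 16:

Initial array: [37, 17, 26, 33, 39, 24, 12, 26, 16]

arr[0]=37 > 16: no swap
arr[1]=17 > 16: no swap
arr[2]=26 > 16: no swap
arr[3]=33 > 16: no swap
arr[4]=39 > 16: no swap
arr[5]=24 > 16: no swap
arr[6]=12 <= 16: swap with position 0, array becomes [12, 17, 26, 33, 39, 24, 37, 26, 16]
arr[7]=26 > 16: no swap

Place pivot at position 1: [12, 16, 26, 33, 39, 24, 37, 26, 17]
Pivot position: 1

After partitioning with pivot 16, the array becomes [12, 16, 26, 33, 39, 24, 37, 26, 17]. The pivot is placed at index 1. All elements to the left of the pivot are <= 16, and all elements to the right are > 16.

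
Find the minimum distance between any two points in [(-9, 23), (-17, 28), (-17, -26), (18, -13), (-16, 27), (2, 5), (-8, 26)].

Computing all pairwise distances among 7 points:

d((-9, 23), (-17, 28)) = 9.434
d((-9, 23), (-17, -26)) = 49.6488
d((-9, 23), (18, -13)) = 45.0
d((-9, 23), (-16, 27)) = 8.0623
d((-9, 23), (2, 5)) = 21.095
d((-9, 23), (-8, 26)) = 3.1623
d((-17, 28), (-17, -26)) = 54.0
d((-17, 28), (18, -13)) = 53.9073
d((-17, 28), (-16, 27)) = 1.4142 <-- minimum
d((-17, 28), (2, 5)) = 29.8329
d((-17, 28), (-8, 26)) = 9.2195
d((-17, -26), (18, -13)) = 37.3363
d((-17, -26), (-16, 27)) = 53.0094
d((-17, -26), (2, 5)) = 36.3593
d((-17, -26), (-8, 26)) = 52.7731
d((18, -13), (-16, 27)) = 52.4976
d((18, -13), (2, 5)) = 24.0832
d((18, -13), (-8, 26)) = 46.8722
d((-16, 27), (2, 5)) = 28.4253
d((-16, 27), (-8, 26)) = 8.0623
d((2, 5), (-8, 26)) = 23.2594

Closest pair: (-17, 28) and (-16, 27) with distance 1.4142

The closest pair is (-17, 28) and (-16, 27) with Euclidean distance 1.4142. For 7 points, brute-force pairwise comparison is shown above. For large n, the divide-and-conquer algorithm (sort by x, recurse on halves, check the dividing strip) achieves O(n log n).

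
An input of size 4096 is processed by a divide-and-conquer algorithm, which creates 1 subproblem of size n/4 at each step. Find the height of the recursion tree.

For divide and conquer with division factor 4:

Problem sizes at each level:
Level 0: 4096
Level 1: 1024
Level 2: 256
Level 3: 64
Level 4: 16
Level 5: 4
Level 6: 1

The root is level 0 and the size-1 base case is level 6 (the tree spans levels 0 through 6, i.e. 7 levels counting the root), so the depth is the number of divisions: log_4(4096) = 6

The recursion tree depth is log_4(4096) = 6. At each level, the problem size is divided by 4, so it takes 6 divisions to reduce to a base case of size 1. The algorithm makes 1 recursive call at each level.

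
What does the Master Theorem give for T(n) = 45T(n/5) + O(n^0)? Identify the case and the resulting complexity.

Master Theorem for T(n) = 45T(n/5) + O(n^0):

a = 45, b = 5, c = 0
log_b(a) = log_5(45) = 2.3652

Case 1: c = 0 < log_5(45) = 2.3652
T(n) = O(n^(log_5 45))

For T(n) = 45T(n/5) + O(n^0): log_5(45) = 2.3652. This is Case 1 of the Master Theorem (c < log_b(a), work dominated by leaves), giving O(n^(log_5 45)).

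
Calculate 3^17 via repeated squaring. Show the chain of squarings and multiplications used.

Computing 3^17 by squaring (build up from 3^1; each line after the first costs one multiplication):

3^1 = 3
3^2 = (3^1)^2 = 3^2 = 9
3^4 = (3^2)^2 = 9^2 = 81
3^8 = (3^4)^2 = 81^2 = 6561
3^16 = (3^8)^2 = 6561^2 = 43046721
3^17 = 3 * 3^16 = 3 * 43046721 = 129140163

Result: 129140163
Multiplications needed: 5 (5 lines after 3^1)

3^17 = 129140163. Using exponentiation by squaring, this requires 5 multiplications. The key idea: if the exponent is even, square the half-power; if odd, multiply by the base once.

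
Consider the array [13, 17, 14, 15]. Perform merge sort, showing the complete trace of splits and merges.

Merge sort trace:

Split: [13, 17, 14, 15] -> [13, 17] and [14, 15]
  Split: [13, 17] -> [13] and [17]
  Merge: [13] + [17] -> [13, 17]
  Split: [14, 15] -> [14] and [15]
  Merge: [14] + [15] -> [14, 15]
Merge: [13, 17] + [14, 15] -> [13, 14, 15, 17]

Final sorted array: [13, 14, 15, 17]

The merge sort proceeds by recursively splitting the array and merging sorted halves.
After all merges, the sorted array is [13, 14, 15, 17].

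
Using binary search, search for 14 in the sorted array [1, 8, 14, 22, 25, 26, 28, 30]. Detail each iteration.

Binary search for 14 in [1, 8, 14, 22, 25, 26, 28, 30]:

lo=0, hi=7, mid=3, arr[mid]=22 -> 22 > 14, search left half
lo=0, hi=2, mid=1, arr[mid]=8 -> 8 < 14, search right half
lo=2, hi=2, mid=2, arr[mid]=14 -> Found target at index 2!

Binary search finds 14 at index 2 after 3 comparisons. The search repeatedly halves the search space by comparing with the middle element.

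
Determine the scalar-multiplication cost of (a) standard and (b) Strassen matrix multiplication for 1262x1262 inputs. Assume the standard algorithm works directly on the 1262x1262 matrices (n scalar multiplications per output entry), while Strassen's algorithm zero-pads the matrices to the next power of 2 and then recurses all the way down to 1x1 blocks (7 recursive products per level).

Matrix multiplication for 1262x1262 matrices:

Strassen's algorithm requires power-of-2 dimensions. Pad 1262x1262 to 2048x2048 (next power of 2).

Standard algorithm: 1262^3 = 2009916728 multiplications
Strassen's algorithm: 7^(log2(2048)) = 7^11 = 1977326743 multiplications
Savings: 2009916728 - 1977326743 = 32589985 multiplications

Standard: 2009916728 multiplications (1262^3). Strassen: 1977326743 multiplications (7^11, after padding to 2048x2048). Strassen reduces 8 recursive multiplications to 7 at each level.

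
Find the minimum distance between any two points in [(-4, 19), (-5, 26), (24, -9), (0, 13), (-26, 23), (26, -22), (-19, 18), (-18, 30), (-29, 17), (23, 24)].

Computing all pairwise distances among 10 points:

d((-4, 19), (-5, 26)) = 7.0711
d((-4, 19), (24, -9)) = 39.598
d((-4, 19), (0, 13)) = 7.2111
d((-4, 19), (-26, 23)) = 22.3607
d((-4, 19), (26, -22)) = 50.8035
d((-4, 19), (-19, 18)) = 15.0333
d((-4, 19), (-18, 30)) = 17.8045
d((-4, 19), (-29, 17)) = 25.0799
d((-4, 19), (23, 24)) = 27.4591
d((-5, 26), (24, -9)) = 45.4533
d((-5, 26), (0, 13)) = 13.9284
d((-5, 26), (-26, 23)) = 21.2132
d((-5, 26), (26, -22)) = 57.1402
d((-5, 26), (-19, 18)) = 16.1245
d((-5, 26), (-18, 30)) = 13.6015
d((-5, 26), (-29, 17)) = 25.632
d((-5, 26), (23, 24)) = 28.0713
d((24, -9), (0, 13)) = 32.5576
d((24, -9), (-26, 23)) = 59.3633
d((24, -9), (26, -22)) = 13.1529
d((24, -9), (-19, 18)) = 50.774
d((24, -9), (-18, 30)) = 57.3149
d((24, -9), (-29, 17)) = 59.0339
d((24, -9), (23, 24)) = 33.0151
d((0, 13), (-26, 23)) = 27.8568
d((0, 13), (26, -22)) = 43.6005
d((0, 13), (-19, 18)) = 19.6469
d((0, 13), (-18, 30)) = 24.7588
d((0, 13), (-29, 17)) = 29.2746
d((0, 13), (23, 24)) = 25.4951
d((-26, 23), (26, -22)) = 68.7677
d((-26, 23), (-19, 18)) = 8.6023
d((-26, 23), (-18, 30)) = 10.6301
d((-26, 23), (-29, 17)) = 6.7082 <-- minimum
d((-26, 23), (23, 24)) = 49.0102
d((26, -22), (-19, 18)) = 60.208
d((26, -22), (-18, 30)) = 68.1175
d((26, -22), (-29, 17)) = 67.424
d((26, -22), (23, 24)) = 46.0977
d((-19, 18), (-18, 30)) = 12.0416
d((-19, 18), (-29, 17)) = 10.0499
d((-19, 18), (23, 24)) = 42.4264
d((-18, 30), (-29, 17)) = 17.0294
d((-18, 30), (23, 24)) = 41.4367
d((-29, 17), (23, 24)) = 52.469

Closest pair: (-26, 23) and (-29, 17) with distance 6.7082

The closest pair is (-26, 23) and (-29, 17) with Euclidean distance 6.7082. For 10 points, brute-force pairwise comparison is shown above. For large n, the divide-and-conquer algorithm (sort by x, recurse on halves, check the dividing strip) achieves O(n log n).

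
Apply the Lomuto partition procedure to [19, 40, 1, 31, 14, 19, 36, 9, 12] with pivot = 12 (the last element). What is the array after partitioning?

Lomuto partition with pivot = 12:

Initial array: [19, 40, 1, 31, 14, 19, 36, 9, 12]

arr[0]=19 > 12: no swap
arr[1]=40 > 12: no swap
arr[2]=1 <= 12: swap with position 0, array becomes [1, 40, 19, 31, 14, 19, 36, 9, 12]
arr[3]=31 > 12: no swap
arr[4]=14 > 12: no swap
arr[5]=19 > 12: no swap
arr[6]=36 > 12: no swap
arr[7]=9 <= 12: swap with position 1, array becomes [1, 9, 19, 31, 14, 19, 36, 40, 12]

Place pivot at position 2: [1, 9, 12, 31, 14, 19, 36, 40, 19]
Pivot position: 2

After partitioning with pivot 12, the array becomes [1, 9, 12, 31, 14, 19, 36, 40, 19]. The pivot is placed at index 2. All elements to the left of the pivot are <= 12, and all elements to the right are > 12.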